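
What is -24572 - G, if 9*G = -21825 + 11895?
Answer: -70406/3 ≈ -23469.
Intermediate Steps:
G = -3310/3 (G = (-21825 + 11895)/9 = (⅑)*(-9930) = -3310/3 ≈ -1103.3)
-24572 - G = -24572 - 1*(-3310/3) = -24572 + 3310/3 = -70406/3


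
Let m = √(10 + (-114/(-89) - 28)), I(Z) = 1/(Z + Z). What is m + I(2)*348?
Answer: 87 + 4*I*√8277/89 ≈ 87.0 + 4.0889*I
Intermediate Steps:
I(Z) = 1/(2*Z)
m = 4*I*√8277/89 (m = √(10 + (-114*(-1/89) - 28)) = √(10 + (114/89 - 28)) = √(10 - 2378/89) = √(-1488/89) = 4*I*√8277/89 ≈ 4.0889*I)
m + I(2)*348 = 4*I*√8277/89 + ((½)/2)*348 = 4*I*√8277/89 + ((½)*(½))*348 = 4*I*√8277/89 + (¼)*348 = 4*I*√8277/89 + 87 = 87 + 4*I*√8277/89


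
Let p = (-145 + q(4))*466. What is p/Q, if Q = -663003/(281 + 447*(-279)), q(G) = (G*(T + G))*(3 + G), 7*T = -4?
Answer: -258298208/60273 ≈ -4285.5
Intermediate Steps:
T = -4/7 (T = (⅐)*(-4) = -4/7 ≈ -0.57143)
q(G) = G*(3 + G)*(-4/7 + G) (q(G) = (G*(-4/7 + G))*(3 + G) = G*(3 + G)*(-4/7 + G))
Q = 60273/11312 (Q = -663003/(281 - 124713) = -663003/(-124432) = -663003*(-1/124432) = 60273/11312 ≈ 5.3282)
p = -22834 (p = (-145 + (⅐)*4*(-12 + 7*4² + 17*4))*466 = (-145 + (⅐)*4*(-12 + 7*16 + 68))*466 = (-145 + (⅐)*4*(-12 + 112 + 68))*466 = (-145 + (⅐)*4*168)*466 = (-145 + 96)*466 = -49*466 = -22834)
p/Q = -22834/60273/11312 = -22834*11312/60273 = -258298208/60273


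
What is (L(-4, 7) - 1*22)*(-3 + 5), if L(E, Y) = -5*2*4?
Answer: -124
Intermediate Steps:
L(E, Y) = -40 (L(E, Y) = -10*4 = -40)
(L(-4, 7) - 1*22)*(-3 + 5) = (-40 - 1*22)*(-3 + 5) = (-40 - 22)*2 = -62*2 = -124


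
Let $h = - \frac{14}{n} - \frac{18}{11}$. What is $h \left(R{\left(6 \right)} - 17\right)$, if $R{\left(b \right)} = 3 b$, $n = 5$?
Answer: $- \frac{244}{55} \approx -4.4364$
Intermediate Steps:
$h = - \frac{244}{55}$ ($h = - \frac{14}{5} - \frac{18}{11} = - \frac{244}{55} \approx -4.4364$)
$h \left(R{\left(6 \right)} - 17\right) = - \frac{244 \left(3 \cdot 6 - 17\right)}{55} = - \frac{244 \left(18 - 17\right)}{55} = \left(- \frac{244}{55}\right) 1 = - \frac{244}{55}$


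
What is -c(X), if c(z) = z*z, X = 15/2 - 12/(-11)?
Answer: -35721/484 ≈ -73.804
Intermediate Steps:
X = 189/22 (X = 15*(½) - 12*(-1/11) = 15/2 + 12/11 = 189/22 ≈ 8.5909)
c(z) = z²
-c(X) = -(189/22)² = -1*35721/484 = -35721/484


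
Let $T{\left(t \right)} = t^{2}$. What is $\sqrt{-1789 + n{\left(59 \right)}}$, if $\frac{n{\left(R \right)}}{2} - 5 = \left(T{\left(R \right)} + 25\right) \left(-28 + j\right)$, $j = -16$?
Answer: $i \sqrt{310307} \approx 557.05 i$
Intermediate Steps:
$n{\left(R \right)} = -2190 - 88 R^{2}$ ($n{\left(R \right)} = 10 + 2 \left(R^{2} + 25\right) \left(-28 - 16\right) = 10 + 2 \left(25 + R^{2}\right) \left(-44\right) = 10 + 2 \left(-1100 - 44 R^{2}\right) = 10 - \left(2200 + 88 R^{2}\right) = -2190 - 88 R^{2}$)
$\sqrt{-1789 + n{\left(59 \right)}} = \sqrt{-1789 - \left(2190 + 88 \cdot 59^{2}\right)} = \sqrt{-1789 - 308518} = \sqrt{-310307} = i \sqrt{310307}$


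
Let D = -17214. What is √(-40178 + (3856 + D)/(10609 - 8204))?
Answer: 2*I*√58105670610/2405 ≈ 200.46*I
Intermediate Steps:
√(-40178 + (3856 + D)/(10609 - 8204)) = √(-40178 + (3856 - 17214)/(10609 - 8204)) = √(-40178 - 13358/2405) = √(-96641448/2405) = 2*I*√58105670610/2405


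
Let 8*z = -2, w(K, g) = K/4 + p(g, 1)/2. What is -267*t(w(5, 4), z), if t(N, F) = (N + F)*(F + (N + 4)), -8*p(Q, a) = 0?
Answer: -1335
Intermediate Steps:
p(Q, a) = 0 (p(Q, a) = -1/8*0 = 0)
w(K, g) = K/4 (w(K, g) = K/4 + 0/2 = K*(1/4) + 0*(1/2) = K/4 + 0 = K/4)
z = -1/4 (z = (1/8)*(-2) = -1/4 ≈ -0.25000)
t(N, F) = (F + N)*(4 + F + N) (t(N, F) = (F + N)*(F + (4 + N)) = (F + N)*(4 + F + N))
-267*t(w(5, 4), z) = -267*((-1/4)**2 + ((1/4)*5)**2 + 4*(-1/4) + 4*((1/4)*5) + 2*(-1/4)*((1/4)*5)) = -267*(1/16 + (5/4)**2 - 1 + 4*(5/4) + 2*(-1/4)*(5/4)) = -267*(1/16 + 25/16 - 1 + 5 - 5/8) = -267*5 = -1335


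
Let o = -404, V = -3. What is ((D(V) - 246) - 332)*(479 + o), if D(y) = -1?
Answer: -43425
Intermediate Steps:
((D(V) - 246) - 332)*(479 + o) = ((-1 - 246) - 332)*(479 - 404) = (-247 - 332)*75 = -579*75 = -43425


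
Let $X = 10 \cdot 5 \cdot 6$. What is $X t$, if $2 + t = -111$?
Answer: $-33900$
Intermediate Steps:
$X = 300$ ($X = 50 \cdot 6 = 300$)
$t = -113$ ($t = -2 - 111 = -113$)
$X t = 300 \left(-113\right) = -33900$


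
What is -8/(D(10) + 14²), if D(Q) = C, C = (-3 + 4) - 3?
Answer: -4/97 ≈ -0.041237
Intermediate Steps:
C = -2 (C = 1 - 3 = -2)
D(Q) = -2
-8/(D(10) + 14²) = -8/(-2 + 14²) = -8/(-2 + 196) = -8/194 = -8*1/194 = -4/97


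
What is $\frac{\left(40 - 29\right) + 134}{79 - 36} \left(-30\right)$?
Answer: $- \frac{4350}{43} \approx -101.16$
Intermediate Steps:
$\frac{\left(40 - 29\right) + 134}{79 - 36} \left(-30\right) = \frac{11 + 134}{43} \left(-30\right) = 145 \cdot \frac{1}{43} \left(-30\right) = \frac{145}{43} \left(-30\right) = - \frac{4350}{43}$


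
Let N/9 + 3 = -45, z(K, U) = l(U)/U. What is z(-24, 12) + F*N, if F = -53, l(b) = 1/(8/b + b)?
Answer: 3480193/152 ≈ 22896.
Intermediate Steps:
l(b) = 1/(b + 8/b)
z(K, U) = 1/(8 + U²) (z(K, U) = (U/(8 + U²))/U = 1/(8 + U²))
N = -432 (N = -27 + 9*(-45) = -27 - 405 = -432)
z(-24, 12) + F*N = 1/(8 + 12²) - 53*(-432) = 1/(8 + 144) + 22896 = 1/152 + 22896 = 3480193/152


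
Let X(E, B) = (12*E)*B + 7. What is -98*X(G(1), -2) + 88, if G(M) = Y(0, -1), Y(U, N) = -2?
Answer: -5302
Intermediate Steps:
G(M) = -2
X(E, B) = 7 + 12*B*E (X(E, B) = 12*B*E + 7 = 7 + 12*B*E)
-98*X(G(1), -2) + 88 = -98*(7 + 12*(-2)*(-2)) + 88 = -98*(7 + 48) + 88 = -98*55 + 88 = -5390 + 88 = -5302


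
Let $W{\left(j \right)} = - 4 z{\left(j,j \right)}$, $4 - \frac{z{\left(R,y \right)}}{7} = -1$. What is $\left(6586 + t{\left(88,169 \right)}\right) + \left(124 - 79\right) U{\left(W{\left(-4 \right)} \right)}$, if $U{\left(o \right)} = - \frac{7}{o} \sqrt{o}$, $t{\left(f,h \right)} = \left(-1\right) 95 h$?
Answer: $-9469 + \frac{9 i \sqrt{35}}{2} \approx -9469.0 + 26.622 i$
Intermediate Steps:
$z{\left(R,y \right)} = 35$ ($z{\left(R,y \right)} = 28 - -7 = 28 + 7 = 35$)
$t{\left(f,h \right)} = - 95 h$
$W{\left(j \right)} = -140$ ($W{\left(j \right)} = \left(-4\right) 35 = -140$)
$U{\left(o \right)} = - \frac{7}{\sqrt{o}}$
$\left(6586 + t{\left(88,169 \right)}\right) + \left(124 - 79\right) U{\left(W{\left(-4 \right)} \right)} = \left(6586 - 16055\right) + \left(124 - 79\right) \left(- \frac{7}{2 i \sqrt{35}}\right) = \left(6586 - 16055\right) + 45 \left(- 7 \left(- \frac{i \sqrt{35}}{70}\right)\right) = -9469 + 45 \frac{i \sqrt{35}}{10} = -9469 + \frac{9 i \sqrt{35}}{2}$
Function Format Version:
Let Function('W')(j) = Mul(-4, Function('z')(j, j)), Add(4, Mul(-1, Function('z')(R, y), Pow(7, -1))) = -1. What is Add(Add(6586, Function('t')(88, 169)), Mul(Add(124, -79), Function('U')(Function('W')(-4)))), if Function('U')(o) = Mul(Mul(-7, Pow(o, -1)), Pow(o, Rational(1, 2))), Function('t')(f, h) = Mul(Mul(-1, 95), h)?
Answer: Add(-9469, Mul(Rational(9, 2), I, Pow(35, Rational(1, 2)))) ≈ Add(-9469.0, Mul(26.622, I))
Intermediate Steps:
Function('z')(R, y) = 35 (Function('z')(R, y) = Add(28, Mul(-7, -1)) = Add(28, 7) = 35)
Function('t')(f, h) = Mul(-95, h)
Function('W')(j) = -140 (Function('W')(j) = Mul(-4, 35) = -140)
Function('U')(o) = Mul(-7, Pow(o, Rational(-1, 2)))
Add(Add(6586, Function('t')(88, 169)), Mul(Add(124, -79), Function('U')(Function('W')(-4)))) = Add(Add(6586, Mul(-95, 169)), Mul(Add(124, -79), Mul(-7, Pow(-140, Rational(-1, 2))))) = Add(Add(6586, -16055), Mul(45, Mul(-7, Mul(Rational(-1, 70), I, Pow(35, Rational(1, 2)))))) = Add(-9469, Mul(45, Mul(Rational(1, 10), I, Pow(35, Rational(1, 2))))) = Add(-9469, Mul(Rational(9, 2), I, Pow(35, Rational(1, 2))))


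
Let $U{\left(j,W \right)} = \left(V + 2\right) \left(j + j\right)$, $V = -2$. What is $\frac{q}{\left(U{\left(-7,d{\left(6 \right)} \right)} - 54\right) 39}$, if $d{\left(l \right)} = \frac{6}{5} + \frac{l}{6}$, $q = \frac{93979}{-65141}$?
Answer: $\frac{93979}{137186946} \approx 0.00068504$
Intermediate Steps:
$q = - \frac{93979}{65141}$ ($q = 93979 \left(- \frac{1}{65141}\right) = - \frac{93979}{65141} \approx -1.4427$)
$d{\left(l \right)} = \frac{6}{5} + \frac{l}{6}$ ($d{\left(l \right)} = 6 \cdot \frac{1}{5} + l \frac{1}{6} = \frac{6}{5} + \frac{l}{6}$)
$U{\left(j,W \right)} = 0$ ($U{\left(j,W \right)} = \left(-2 + 2\right) \left(j + j\right) = 0 \cdot 2 j = 0$)
$\frac{q}{\left(U{\left(-7,d{\left(6 \right)} \right)} - 54\right) 39} = - \frac{93979}{65141 \left(0 - 54\right) 39} = - \frac{93979}{65141 \left(\left(-54\right) 39\right)} = - \frac{93979}{65141 \left(-2106\right)} = \left(- \frac{93979}{65141}\right) \left(- \frac{1}{2106}\right) = \frac{93979}{137186946}$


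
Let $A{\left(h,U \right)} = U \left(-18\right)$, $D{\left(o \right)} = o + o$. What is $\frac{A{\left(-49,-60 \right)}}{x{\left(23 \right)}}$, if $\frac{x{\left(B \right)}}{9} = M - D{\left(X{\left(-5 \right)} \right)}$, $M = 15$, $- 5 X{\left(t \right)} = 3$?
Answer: $\frac{200}{27} \approx 7.4074$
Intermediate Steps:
$X{\left(t \right)} = - \frac{3}{5}$ ($X{\left(t \right)} = \left(- \frac{1}{5}\right) 3 = - \frac{3}{5}$)
$D{\left(o \right)} = 2 o$
$A{\left(h,U \right)} = - 18 U$
$x{\left(B \right)} = \frac{729}{5}$ ($x{\left(B \right)} = 9 \left(15 - 2 \left(- \frac{3}{5}\right)\right) = 9 \left(15 - - \frac{6}{5}\right) = 9 \left(15 + \frac{6}{5}\right) = 9 \cdot \frac{81}{5} = \frac{729}{5}$)
$\frac{A{\left(-49,-60 \right)}}{x{\left(23 \right)}} = \frac{\left(-18\right) \left(-60\right)}{\frac{729}{5}} = 1080 \cdot \frac{5}{729} = \frac{200}{27}$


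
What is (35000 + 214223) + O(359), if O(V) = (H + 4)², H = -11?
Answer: 249272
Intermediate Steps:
O(V) = 49 (O(V) = (-11 + 4)² = (-7)² = 49)
(35000 + 214223) + O(359) = (35000 + 214223) + 49 = 249223 + 49 = 249272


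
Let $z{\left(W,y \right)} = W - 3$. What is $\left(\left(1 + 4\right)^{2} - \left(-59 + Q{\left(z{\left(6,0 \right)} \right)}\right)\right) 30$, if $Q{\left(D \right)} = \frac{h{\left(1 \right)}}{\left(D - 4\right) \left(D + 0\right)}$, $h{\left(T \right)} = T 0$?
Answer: $2520$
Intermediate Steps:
$z{\left(W,y \right)} = -3 + W$
$h{\left(T \right)} = 0$
$Q{\left(D \right)} = 0$ ($Q{\left(D \right)} = \frac{0}{\left(D - 4\right) \left(D + 0\right)} = \frac{0}{\left(-4 + D\right) D} = \frac{0}{D \left(-4 + D\right)} = 0 \frac{1}{D \left(-4 + D\right)} = 0$)
$\left(\left(1 + 4\right)^{2} - \left(-59 + Q{\left(z{\left(6,0 \right)} \right)}\right)\right) 30 = \left(\left(1 + 4\right)^{2} + \left(59 - 0\right)\right) 30 = \left(5^{2} + \left(59 + 0\right)\right) 30 = \left(25 + 59\right) 30 = 84 \cdot 30 = 2520$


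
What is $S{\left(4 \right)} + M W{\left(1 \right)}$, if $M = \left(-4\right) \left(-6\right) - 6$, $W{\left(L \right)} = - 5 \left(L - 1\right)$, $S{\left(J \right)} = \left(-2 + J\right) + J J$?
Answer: $18$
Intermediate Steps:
$S{\left(J \right)} = -2 + J + J^{2}$ ($S{\left(J \right)} = \left(-2 + J\right) + J^{2} = -2 + J + J^{2}$)
$W{\left(L \right)} = 5 - 5 L$ ($W{\left(L \right)} = - 5 \left(-1 + L\right) = 5 - 5 L$)
$M = 18$ ($M = 24 - 6 = 18$)
$S{\left(4 \right)} + M W{\left(1 \right)} = \left(-2 + 4 + 4^{2}\right) + 18 \left(5 - 5\right) = \left(-2 + 4 + 16\right) + 18 \left(5 - 5\right) = 18 + 18 \cdot 0 = 18 + 0 = 18$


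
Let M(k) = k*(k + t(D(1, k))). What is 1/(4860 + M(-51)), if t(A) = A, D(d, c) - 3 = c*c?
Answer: -1/125343 ≈ -7.9781e-6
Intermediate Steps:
D(d, c) = 3 + c² (D(d, c) = 3 + c*c = 3 + c²)
M(k) = k*(3 + k + k²) (M(k) = k*(k + (3 + k²)) = k*(3 + k + k²))
1/(4860 + M(-51)) = 1/(4860 - 51*(3 - 51 + (-51)²)) = 1/(4860 - 51*(3 - 51 + 2601)) = 1/(4860 - 51*2553) = 1/(4860 - 130203) = 1/(-125343) = -1/125343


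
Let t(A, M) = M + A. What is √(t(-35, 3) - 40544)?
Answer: 8*I*√634 ≈ 201.43*I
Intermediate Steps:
t(A, M) = A + M
√(t(-35, 3) - 40544) = √((-35 + 3) - 40544) = √(-32 - 40544) = √(-40576) = 8*I*√634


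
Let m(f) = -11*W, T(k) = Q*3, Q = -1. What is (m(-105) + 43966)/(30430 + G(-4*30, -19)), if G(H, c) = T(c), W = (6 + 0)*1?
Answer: 43900/30427 ≈ 1.4428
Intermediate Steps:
T(k) = -3 (T(k) = -1*3 = -3)
W = 6 (W = 6*1 = 6)
G(H, c) = -3
m(f) = -66 (m(f) = -11*6 = -66)
(m(-105) + 43966)/(30430 + G(-4*30, -19)) = (-66 + 43966)/(30430 - 3) = 43900/30427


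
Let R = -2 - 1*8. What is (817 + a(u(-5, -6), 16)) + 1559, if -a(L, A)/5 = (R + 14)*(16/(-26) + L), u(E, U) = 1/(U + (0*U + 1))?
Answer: 31100/13 ≈ 2392.3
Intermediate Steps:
R = -10 (R = -2 - 8 = -10)
u(E, U) = 1/(1 + U) (u(E, U) = 1/(U + (0 + 1)) = 1/(U + 1) = 1/(1 + U))
a(L, A) = 160/13 - 20*L (a(L, A) = -5*(-10 + 14)*(16/(-26) + L) = -20*(16*(-1/26) + L) = -20*(-8/13 + L) = -5*(-32/13 + 4*L) = 160/13 - 20*L)
(817 + a(u(-5, -6), 16)) + 1559 = (817 + (160/13 - 20/(1 - 6))) + 1559 = (817 + (160/13 - 20/(-5))) + 1559 = (817 + (160/13 - 20*(-1/5))) + 1559 = (817 + (160/13 + 4)) + 1559 = (817 + 212/13) + 1559 = 10833/13 + 1559 = 31100/13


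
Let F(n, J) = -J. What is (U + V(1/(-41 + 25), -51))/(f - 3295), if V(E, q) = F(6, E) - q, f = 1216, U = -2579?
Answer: 3677/3024 ≈ 1.2159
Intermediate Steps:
V(E, q) = -E - q
(U + V(1/(-41 + 25), -51))/(f - 3295) = (-2579 + (-1/(-41 + 25) - 1*(-51)))/(1216 - 3295) = (-2579 + (-1/(-16) + 51))/(-2079) = (-2579 + (-1*(-1/16) + 51))*(-1/2079) = (-2579 + (1/16 + 51))*(-1/2079) = (-2579 + 817/16)*(-1/2079) = -40447/16*(-1/2079) = 3677/3024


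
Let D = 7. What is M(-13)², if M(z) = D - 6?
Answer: 1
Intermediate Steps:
M(z) = 1 (M(z) = 7 - 6 = 1)
M(-13)² = 1² = 1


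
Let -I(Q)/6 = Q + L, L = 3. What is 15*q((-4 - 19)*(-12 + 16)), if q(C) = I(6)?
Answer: -810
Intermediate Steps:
I(Q) = -18 - 6*Q (I(Q) = -6*(Q + 3) = -6*(3 + Q) = -18 - 6*Q)
q(C) = -54 (q(C) = -18 - 6*6 = -18 - 36 = -54)
15*q((-4 - 19)*(-12 + 16)) = 15*(-54) = -810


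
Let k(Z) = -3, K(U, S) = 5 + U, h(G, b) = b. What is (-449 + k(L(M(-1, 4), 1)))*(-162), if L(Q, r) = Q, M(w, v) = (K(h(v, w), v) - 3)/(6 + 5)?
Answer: 73224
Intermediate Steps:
M(w, v) = 2/11 + w/11 (M(w, v) = ((5 + w) - 3)/(6 + 5) = (2 + w)/11 = (2 + w)*(1/11) = 2/11 + w/11)
(-449 + k(L(M(-1, 4), 1)))*(-162) = (-449 - 3)*(-162) = -452*(-162) = 73224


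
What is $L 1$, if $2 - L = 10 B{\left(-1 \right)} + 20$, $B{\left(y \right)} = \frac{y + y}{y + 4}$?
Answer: $- \frac{34}{3} \approx -11.333$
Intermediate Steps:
$B{\left(y \right)} = \frac{2 y}{4 + y}$
$L = - \frac{34}{3}$ ($L = 2 - \left(10 \cdot 2 \left(-1\right) \frac{1}{4 - 1} + 20\right) = 2 - \left(10 \cdot 2 \left(-1\right) \frac{1}{3} + 20\right) = 2 - \left(10 \left(- \frac{2}{3}\right) + 20\right) = 2 - \left(- \frac{20}{3} + 20\right) = 2 - \frac{40}{3} = - \frac{34}{3} \approx -11.333$)
$L 1 = \left(- \frac{34}{3}\right) 1 = - \frac{34}{3}$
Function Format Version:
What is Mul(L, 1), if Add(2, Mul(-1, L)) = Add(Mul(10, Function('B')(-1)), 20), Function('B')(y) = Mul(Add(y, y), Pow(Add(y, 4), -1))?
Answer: Rational(-34, 3) ≈ -11.333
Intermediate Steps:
Function('B')(y) = Mul(2, y, Pow(Add(4, y), -1)) (Function('B')(y) = Mul(Mul(2, y), Pow(Add(4, y), -1)) = Mul(2, y, Pow(Add(4, y), -1)))
L = Rational(-34, 3) (L = Add(2, Mul(-1, Add(Mul(10, Mul(2, -1, Pow(Add(4, -1), -1))), 20))) = Add(2, Mul(-1, Add(Mul(10, Mul(2, -1, Pow(3, -1))), 20))) = Add(2, Mul(-1, Add(Mul(10, Mul(2, -1, Rational(1, 3))), 20))) = Add(2, Mul(-1, Add(Mul(10, Rational(-2, 3)), 20))) = Add(2, Mul(-1, Add(Rational(-20, 3), 20))) = Add(2, Mul(-1, Rational(40, 3))) = Add(2, Rational(-40, 3)) = Rational(-34, 3) ≈ -11.333)
Mul(L, 1) = Mul(Rational(-34, 3), 1) = Rational(-34, 3)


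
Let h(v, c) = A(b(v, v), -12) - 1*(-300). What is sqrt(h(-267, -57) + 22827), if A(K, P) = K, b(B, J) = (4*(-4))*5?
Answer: sqrt(23047) ≈ 151.81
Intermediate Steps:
b(B, J) = -80 (b(B, J) = -16*5 = -80)
h(v, c) = 220 (h(v, c) = -80 - 1*(-300) = -80 + 300 = 220)
sqrt(h(-267, -57) + 22827) = sqrt(220 + 22827) = sqrt(23047)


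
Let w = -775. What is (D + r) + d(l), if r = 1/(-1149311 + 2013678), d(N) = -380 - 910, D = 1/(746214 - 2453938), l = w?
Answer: -1904169348369963/1476100270708 ≈ -1290.0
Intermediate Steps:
l = -775
D = -1/1707724 (D = 1/(-1707724) = -1/1707724 ≈ -5.8557e-7)
d(N) = -1290
r = 1/864367 ≈ 1.1569e-6
(D + r) + d(l) = (-1/1707724 + 1/864367) - 1290 = 843357/1476100270708 - 1290 = -1904169348369963/1476100270708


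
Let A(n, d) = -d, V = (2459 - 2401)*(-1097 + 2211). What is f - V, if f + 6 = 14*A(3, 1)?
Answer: -64632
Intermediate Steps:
V = 64612 (V = 58*1114 = 64612)
f = -20 (f = -6 + 14*(-1*1) = -6 + 14*(-1) = -6 - 14 = -20)
f - V = -20 - 1*64612 = -20 - 64612 = -64632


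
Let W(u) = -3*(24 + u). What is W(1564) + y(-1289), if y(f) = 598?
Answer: -4166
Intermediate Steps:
W(u) = -72 - 3*u
W(1564) + y(-1289) = (-72 - 3*1564) + 598 = (-72 - 4692) + 598 = -4764 + 598 = -4166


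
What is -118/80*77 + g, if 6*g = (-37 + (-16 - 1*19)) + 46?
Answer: -14149/120 ≈ -117.91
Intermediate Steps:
g = -13/3 (g = ((-37 + (-16 - 1*19)) + 46)/6 = ((-37 + (-16 - 19)) + 46)/6 = ((-37 - 35) + 46)/6 = (-72 + 46)/6 = (⅙)*(-26) = -13/3 ≈ -4.3333)
-118/80*77 + g = -118/80*77 - 13/3 = -118*1/80*77 - 13/3 = -59/40*77 - 13/3 = -4543/40 - 13/3 = -14149/120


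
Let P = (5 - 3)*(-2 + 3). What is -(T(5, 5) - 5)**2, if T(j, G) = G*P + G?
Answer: -100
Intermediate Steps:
P = 2 (P = 2*1 = 2)
T(j, G) = 3*G (T(j, G) = G*2 + G = 2*G + G = 3*G)
-(T(5, 5) - 5)**2 = -(3*5 - 5)**2 = -(15 - 5)**2 = -1*10**2 = -1*100 = -100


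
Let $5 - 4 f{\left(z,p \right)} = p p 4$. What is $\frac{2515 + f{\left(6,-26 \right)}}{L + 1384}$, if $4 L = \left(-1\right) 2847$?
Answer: $\frac{7361}{2689} \approx 2.7374$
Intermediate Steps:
$f{\left(z,p \right)} = \frac{5}{4} - p^{2}$ ($f{\left(z,p \right)} = \frac{5}{4} - \frac{p p 4}{4} = \frac{5}{4} - \frac{p^{2} \cdot 4}{4} = \frac{5}{4} - \frac{4 p^{2}}{4} = \frac{5}{4} - p^{2}$)
$L = - \frac{2847}{4}$ ($L = \frac{\left(-1\right) 2847}{4} = \frac{1}{4} \left(-2847\right) = - \frac{2847}{4} \approx -711.75$)
$\frac{2515 + f{\left(6,-26 \right)}}{L + 1384} = \frac{2515 + \left(\frac{5}{4} - \left(-26\right)^{2}\right)}{- \frac{2847}{4} + 1384} = \frac{2515 + \left(\frac{5}{4} - 676\right)}{\frac{2689}{4}} = \left(2515 + \left(\frac{5}{4} - 676\right)\right) \frac{4}{2689} = \left(2515 - \frac{2699}{4}\right) \frac{4}{2689} = \frac{7361}{4} \cdot \frac{4}{2689} = \frac{7361}{2689}$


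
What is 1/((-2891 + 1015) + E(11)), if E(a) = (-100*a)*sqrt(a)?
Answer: 469/2447656 - 275*sqrt(11)/2447656 ≈ -0.00018102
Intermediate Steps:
E(a) = -100*a**(3/2)
1/((-2891 + 1015) + E(11)) = 1/((-2891 + 1015) - 1100*sqrt(11)) = 1/(-1876 - 1100*sqrt(11))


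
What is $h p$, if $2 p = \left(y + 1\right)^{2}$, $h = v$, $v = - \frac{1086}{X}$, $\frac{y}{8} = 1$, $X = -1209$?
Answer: $\frac{14661}{403} \approx 36.38$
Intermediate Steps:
$y = 8$ ($y = 8 \cdot 1 = 8$)
$v = \frac{362}{403}$ ($v = - \frac{1086}{-1209} = \left(-1086\right) \left(- \frac{1}{1209}\right) = \frac{362}{403} \approx 0.89826$)
$h = \frac{362}{403} \approx 0.89826$
$p = \frac{81}{2}$ ($p = \frac{\left(8 + 1\right)^{2}}{2} = \frac{9^{2}}{2} = \frac{1}{2} \cdot 81 = \frac{81}{2} \approx 40.5$)
$h p = \frac{362}{403} \cdot \frac{81}{2} = \frac{14661}{403}$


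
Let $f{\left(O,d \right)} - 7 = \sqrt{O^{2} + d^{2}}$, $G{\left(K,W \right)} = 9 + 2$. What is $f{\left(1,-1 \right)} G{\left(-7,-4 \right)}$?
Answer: $77 + 11 \sqrt{2} \approx 92.556$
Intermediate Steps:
$G{\left(K,W \right)} = 11$
$f{\left(O,d \right)} = 7 + \sqrt{O^{2} + d^{2}}$
$f{\left(1,-1 \right)} G{\left(-7,-4 \right)} = \left(7 + \sqrt{1^{2} + \left(-1\right)^{2}}\right) 11 = \left(7 + \sqrt{1 + 1}\right) 11 = \left(7 + \sqrt{2}\right) 11 = 77 + 11 \sqrt{2}$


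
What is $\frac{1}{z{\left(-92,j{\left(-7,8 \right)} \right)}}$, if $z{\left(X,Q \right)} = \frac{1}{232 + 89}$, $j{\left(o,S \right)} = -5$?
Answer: $321$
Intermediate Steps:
$z{\left(X,Q \right)} = \frac{1}{321}$
$\frac{1}{z{\left(-92,j{\left(-7,8 \right)} \right)}} = \frac{1}{\frac{1}{321}} = 321$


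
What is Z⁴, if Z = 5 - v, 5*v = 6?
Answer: 130321/625 ≈ 208.51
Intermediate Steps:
v = 6/5 (v = (⅕)*6 = 6/5 ≈ 1.2000)
Z = 19/5 (Z = 5 - 1*6/5 = 5 - 6/5 = 19/5 ≈ 3.8000)
Z⁴ = (19/5)⁴ = 130321/625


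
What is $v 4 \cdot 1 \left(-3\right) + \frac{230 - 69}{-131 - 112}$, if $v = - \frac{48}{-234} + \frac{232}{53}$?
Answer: $- \frac{9317713}{167427} \approx -55.652$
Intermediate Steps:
$v = \frac{9472}{2067}$ ($v = \left(-48\right) \left(- \frac{1}{234}\right) + 232 \cdot \frac{1}{53} = \frac{8}{39} + \frac{232}{53} = \frac{9472}{2067} \approx 4.5825$)
$v 4 \cdot 1 \left(-3\right) + \frac{230 - 69}{-131 - 112} = \frac{9472 \cdot 4 \cdot 1 \left(-3\right)}{2067} + \frac{230 - 69}{-131 - 112} = \frac{9472 \cdot 4 \left(-3\right)}{2067} + \frac{161}{-243} = \frac{9472}{2067} \left(-12\right) + 161 \left(- \frac{1}{243}\right) = - \frac{37888}{689} - \frac{161}{243} = - \frac{9317713}{167427}$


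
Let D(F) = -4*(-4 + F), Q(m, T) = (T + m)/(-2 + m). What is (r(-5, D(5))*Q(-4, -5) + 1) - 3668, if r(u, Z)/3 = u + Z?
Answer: -7415/2 ≈ -3707.5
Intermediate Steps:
Q(m, T) = (T + m)/(-2 + m)
D(F) = 16 - 4*F
r(u, Z) = 3*Z + 3*u (r(u, Z) = 3*(u + Z) = 3*(Z + u) = 3*Z + 3*u)
(r(-5, D(5))*Q(-4, -5) + 1) - 3668 = ((3*(16 - 4*5) + 3*(-5))*((-5 - 4)/(-2 - 4)) + 1) - 3668 = ((3*(16 - 20) - 15)*(-9/(-6)) + 1) - 3668 = ((3*(-4) - 15)*(-⅙*(-9)) + 1) - 3668 = ((-12 - 15)*(3/2) + 1) - 3668 = (-27*3/2 + 1) - 3668 = (-81/2 + 1) - 3668 = -79/2 - 3668 = -7415/2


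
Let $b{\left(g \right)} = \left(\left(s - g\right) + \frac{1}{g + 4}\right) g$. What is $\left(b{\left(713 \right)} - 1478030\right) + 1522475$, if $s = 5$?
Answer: $- \frac{330076690}{717} \approx -4.6036 \cdot 10^{5}$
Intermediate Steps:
$b{\left(g \right)} = g \left(5 + \frac{1}{4 + g} - g\right)$ ($b{\left(g \right)} = \left(\left(5 - g\right) + \frac{1}{g + 4}\right) g = \left(\left(5 - g\right) + \frac{1}{4 + g}\right) g = \left(5 + \frac{1}{4 + g} - g\right) g = g \left(5 + \frac{1}{4 + g} - g\right)$)
$\left(b{\left(713 \right)} - 1478030\right) + 1522475 = \left(\frac{713 \left(21 + 713 - 713^{2}\right)}{4 + 713} - 1478030\right) + 1522475 = \left(\frac{713 \left(21 + 713 - 508369\right)}{717} - 1478030\right) + 1522475 = \left(713 \cdot \frac{1}{717} \left(21 + 713 - 508369\right) - 1478030\right) + 1522475 = \left(713 \cdot \frac{1}{717} \left(-507635\right) - 1478030\right) + 1522475 = \left(- \frac{361943755}{717} - 1478030\right) + 1522475 = - \frac{1421691265}{717} + 1522475 = - \frac{330076690}{717}$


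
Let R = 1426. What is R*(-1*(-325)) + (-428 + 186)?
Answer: 463208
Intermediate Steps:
R*(-1*(-325)) + (-428 + 186) = 1426*(-1*(-325)) + (-428 + 186) = 1426*325 - 242 = 463450 - 242 = 463208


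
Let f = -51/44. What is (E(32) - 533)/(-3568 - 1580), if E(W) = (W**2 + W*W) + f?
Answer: -7401/25168 ≈ -0.29406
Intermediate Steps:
f = -51/44 (f = -51*1/44 = -51/44 ≈ -1.1591)
E(W) = -51/44 + 2*W**2 (E(W) = (W**2 + W*W) - 51/44 = (W**2 + W**2) - 51/44 = 2*W**2 - 51/44 = -51/44 + 2*W**2)
(E(32) - 533)/(-3568 - 1580) = ((-51/44 + 2*32**2) - 533)/(-3568 - 1580) = ((-51/44 + 2*1024) - 533)/(-5148) = ((-51/44 + 2048) - 533)*(-1/5148) = (90061/44 - 533)*(-1/5148) = (66609/44)*(-1/5148) = -7401/25168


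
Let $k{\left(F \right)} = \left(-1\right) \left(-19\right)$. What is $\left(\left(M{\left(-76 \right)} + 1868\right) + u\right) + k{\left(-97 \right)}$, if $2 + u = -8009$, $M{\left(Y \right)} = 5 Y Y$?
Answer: $22756$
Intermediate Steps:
$k{\left(F \right)} = 19$
$M{\left(Y \right)} = 5 Y^{2}$
$u = -8011$ ($u = -2 - 8009 = -8011$)
$\left(\left(M{\left(-76 \right)} + 1868\right) + u\right) + k{\left(-97 \right)} = \left(\left(5 \left(-76\right)^{2} + 1868\right) - 8011\right) + 19 = \left(\left(5 \cdot 5776 + 1868\right) - 8011\right) + 19 = \left(\left(28880 + 1868\right) - 8011\right) + 19 = \left(30748 - 8011\right) + 19 = 22737 + 19 = 22756$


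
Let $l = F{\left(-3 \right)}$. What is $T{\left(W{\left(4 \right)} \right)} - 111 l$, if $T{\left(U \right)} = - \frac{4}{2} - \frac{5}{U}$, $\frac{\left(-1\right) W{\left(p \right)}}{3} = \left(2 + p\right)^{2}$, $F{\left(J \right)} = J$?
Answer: $\frac{35753}{108} \approx 331.05$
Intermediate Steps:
$W{\left(p \right)} = - 3 \left(2 + p\right)^{2}$
$T{\left(U \right)} = -2 - \frac{5}{U}$ ($T{\left(U \right)} = \left(-4\right) \frac{1}{2} - \frac{5}{U} = -2 - \frac{5}{U}$)
$l = -3$
$T{\left(W{\left(4 \right)} \right)} - 111 l = \left(-2 - \frac{5}{\left(-3\right) \left(2 + 4\right)^{2}}\right) - -333 = \left(-2 - \frac{5}{\left(-3\right) 6^{2}}\right) + 333 = \left(-2 - \frac{5}{\left(-3\right) 36}\right) + 333 = \left(-2 - \frac{5}{-108}\right) + 333 = \left(-2 - - \frac{5}{108}\right) + 333 = \left(-2 + \frac{5}{108}\right) + 333 = - \frac{211}{108} + 333 = \frac{35753}{108}$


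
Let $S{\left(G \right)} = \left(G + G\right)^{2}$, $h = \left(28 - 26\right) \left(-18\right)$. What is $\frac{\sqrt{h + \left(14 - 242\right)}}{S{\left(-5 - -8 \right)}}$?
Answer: $\frac{i \sqrt{66}}{18} \approx 0.45134 i$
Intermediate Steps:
$h = -36$ ($h = 2 \left(-18\right) = -36$)
$S{\left(G \right)} = 4 G^{2}$ ($S{\left(G \right)} = \left(2 G\right)^{2} = 4 G^{2}$)
$\frac{\sqrt{h + \left(14 - 242\right)}}{S{\left(-5 - -8 \right)}} = \frac{\sqrt{-36 + \left(14 - 242\right)}}{4 \left(-5 - -8\right)^{2}} = \frac{\sqrt{-36 + \left(14 - 242\right)}}{4 \left(-5 + 8\right)^{2}} = \frac{\sqrt{-36 - 228}}{4 \cdot 3^{2}} = \frac{\sqrt{-264}}{4 \cdot 9} = \frac{2 i \sqrt{66}}{36} = 2 i \sqrt{66} \cdot \frac{1}{36} = \frac{i \sqrt{66}}{18}$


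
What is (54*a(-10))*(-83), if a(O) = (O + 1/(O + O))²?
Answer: -90538641/200 ≈ -4.5269e+5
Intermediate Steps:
a(O) = (O + 1/(2*O))²
(54*a(-10))*(-83) = (54*((¼)*(1 + 2*(-10)²)²/(-10)²))*(-83) = (54*((¼)*(1/100)*(1 + 2*100)²))*(-83) = (54*((¼)*(1/100)*(1 + 200)²))*(-83) = (54*((¼)*(1/100)*201²))*(-83) = (54*((¼)*(1/100)*40401))*(-83) = (54*(40401/400))*(-83) = (1090827/200)*(-83) = -90538641/200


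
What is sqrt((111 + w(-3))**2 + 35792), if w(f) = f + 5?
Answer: sqrt(48561) ≈ 220.37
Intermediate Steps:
w(f) = 5 + f
sqrt((111 + w(-3))**2 + 35792) = sqrt((111 + (5 - 3))**2 + 35792) = sqrt((111 + 2)**2 + 35792) = sqrt(113**2 + 35792) = sqrt(12769 + 35792) = sqrt(48561)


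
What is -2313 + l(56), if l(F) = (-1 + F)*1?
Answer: -2258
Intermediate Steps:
l(F) = -1 + F
-2313 + l(56) = -2313 + (-1 + 56) = -2313 + 55 = -2258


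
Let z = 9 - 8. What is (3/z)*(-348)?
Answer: -1044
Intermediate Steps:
z = 1
(3/z)*(-348) = (3/1)*(-348) = (3*1)*(-348) = 3*(-348) = -1044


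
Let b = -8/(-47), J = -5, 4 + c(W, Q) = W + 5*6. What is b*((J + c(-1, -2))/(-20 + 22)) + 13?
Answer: 691/47 ≈ 14.702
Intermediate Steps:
c(W, Q) = 26 + W (c(W, Q) = -4 + (W + 5*6) = -4 + (W + 30) = -4 + (30 + W) = 26 + W)
b = 8/47 (b = -8*(-1/47) = 8/47 ≈ 0.17021)
b*((J + c(-1, -2))/(-20 + 22)) + 13 = 8*((-5 + (26 - 1))/(-20 + 22))/47 + 13 = 8*((-5 + 25)/2)/47 + 13 = 8*(20*(½))/47 + 13 = (8/47)*10 + 13 = 80/47 + 13 = 691/47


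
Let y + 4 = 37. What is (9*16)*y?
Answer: 4752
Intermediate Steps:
y = 33 (y = -4 + 37 = 33)
(9*16)*y = (9*16)*33 = 144*33 = 4752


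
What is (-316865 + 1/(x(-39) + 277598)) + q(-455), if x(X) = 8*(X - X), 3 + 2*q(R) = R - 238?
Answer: -88057694373/277598 ≈ -3.1721e+5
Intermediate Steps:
q(R) = -241/2 + R/2 (q(R) = -3/2 + (R - 238)/2 = -3/2 + (-238 + R)/2 = -3/2 + (-119 + R/2) = -241/2 + R/2)
x(X) = 0 (x(X) = 8*0 = 0)
(-316865 + 1/(x(-39) + 277598)) + q(-455) = (-316865 + 1/(0 + 277598)) + (-241/2 + (½)*(-455)) = (-316865 + 1/277598) + (-241/2 - 455/2) = (-316865 + 1/277598) - 348 = -87961090269/277598 - 348 = -88057694373/277598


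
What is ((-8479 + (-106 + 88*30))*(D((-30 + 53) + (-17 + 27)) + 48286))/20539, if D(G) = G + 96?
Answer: -12514225/893 ≈ -14014.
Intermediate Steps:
D(G) = 96 + G
((-8479 + (-106 + 88*30))*(D((-30 + 53) + (-17 + 27)) + 48286))/20539 = ((-8479 + (-106 + 88*30))*((96 + ((-30 + 53) + (-17 + 27))) + 48286))/20539 = ((-8479 + (-106 + 2640))*((96 + (23 + 10)) + 48286))*(1/20539) = ((-8479 + 2534)*((96 + 33) + 48286))*(1/20539) = -5945*(129 + 48286)*(1/20539) = -5945*48415*(1/20539) = -287827175*1/20539 = -12514225/893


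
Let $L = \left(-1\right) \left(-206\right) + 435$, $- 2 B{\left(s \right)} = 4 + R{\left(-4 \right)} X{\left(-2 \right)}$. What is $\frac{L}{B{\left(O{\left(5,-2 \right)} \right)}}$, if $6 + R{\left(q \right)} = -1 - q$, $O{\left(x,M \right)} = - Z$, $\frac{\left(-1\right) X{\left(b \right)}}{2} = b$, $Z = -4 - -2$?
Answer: $\frac{641}{4} \approx 160.25$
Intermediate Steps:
$Z = -2$ ($Z = -4 + 2 = -2$)
$X{\left(b \right)} = - 2 b$
$O{\left(x,M \right)} = 2$ ($O{\left(x,M \right)} = \left(-1\right) \left(-2\right) = 2$)
$R{\left(q \right)} = -7 - q$ ($R{\left(q \right)} = -6 - \left(1 + q\right) = -7 - q$)
$B{\left(s \right)} = 4$ ($B{\left(s \right)} = - \frac{4 + \left(-7 - -4\right) \left(\left(-2\right) \left(-2\right)\right)}{2} = - \frac{4 + \left(-7 + 4\right) 4}{2} = - \frac{4 - 12}{2} = \left(- \frac{1}{2}\right) \left(-8\right) = 4$)
$L = 641$ ($L = 206 + 435 = 641$)
$\frac{L}{B{\left(O{\left(5,-2 \right)} \right)}} = \frac{641}{4}$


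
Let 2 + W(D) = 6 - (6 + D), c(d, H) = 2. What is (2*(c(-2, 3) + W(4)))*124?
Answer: -992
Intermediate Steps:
W(D) = -2 - D (W(D) = -2 + (6 - (6 + D)) = -2 + (6 + (-6 - D)) = -2 - D)
(2*(c(-2, 3) + W(4)))*124 = (2*(2 + (-2 - 1*4)))*124 = (2*(2 + (-2 - 4)))*124 = (2*(2 - 6))*124 = (2*(-4))*124 = -8*124 = -992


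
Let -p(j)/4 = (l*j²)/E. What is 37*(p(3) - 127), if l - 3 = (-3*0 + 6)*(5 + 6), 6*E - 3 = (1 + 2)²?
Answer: -50653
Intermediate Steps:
E = 2 (E = ½ + (1 + 2)²/6 = ½ + (⅙)*3² = ½ + (⅙)*9 = ½ + 3/2 = 2)
l = 69 (l = 3 + (-3*0 + 6)*(5 + 6) = 3 + (0 + 6)*11 = 3 + 6*11 = 3 + 66 = 69)
p(j) = -138*j² (p(j) = -4*69*j²/2 = -138*j²)
37*(p(3) - 127) = 37*(-138*3² - 127) = 37*(-138*9 - 127) = 37*(-1242 - 127) = 37*(-1369) = -50653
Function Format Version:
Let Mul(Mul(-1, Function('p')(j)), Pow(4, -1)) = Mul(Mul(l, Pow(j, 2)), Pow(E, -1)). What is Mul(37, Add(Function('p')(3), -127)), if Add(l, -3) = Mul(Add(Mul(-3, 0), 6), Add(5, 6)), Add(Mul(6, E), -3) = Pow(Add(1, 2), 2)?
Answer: -50653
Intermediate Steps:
E = 2 (E = Add(Rational(1, 2), Mul(Rational(1, 6), Pow(Add(1, 2), 2))) = Add(Rational(1, 2), Mul(Rational(1, 6), Pow(3, 2))) = Add(Rational(1, 2), Mul(Rational(1, 6), 9)) = Add(Rational(1, 2), Rational(3, 2)) = 2)
l = 69 (l = Add(3, Mul(Add(Mul(-3, 0), 6), Add(5, 6))) = Add(3, Mul(Add(0, 6), 11)) = Add(3, Mul(6, 11)) = Add(3, 66) = 69)
Function('p')(j) = Mul(-138, Pow(j, 2)) (Function('p')(j) = Mul(-4, Mul(Mul(69, Pow(j, 2)), Pow(2, -1))) = Mul(-4, Mul(Mul(69, Pow(j, 2)), Rational(1, 2))) = Mul(-4, Mul(Rational(69, 2), Pow(j, 2))) = Mul(-138, Pow(j, 2)))
Mul(37, Add(Function('p')(3), -127)) = Mul(37, Add(Mul(-138, Pow(3, 2)), -127)) = Mul(37, Add(Mul(-138, 9), -127)) = Mul(37, Add(-1242, -127)) = Mul(37, -1369) = -50653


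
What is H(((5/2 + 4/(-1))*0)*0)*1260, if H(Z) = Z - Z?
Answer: 0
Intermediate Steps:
H(Z) = 0
H(((5/2 + 4/(-1))*0)*0)*1260 = 0*1260 = 0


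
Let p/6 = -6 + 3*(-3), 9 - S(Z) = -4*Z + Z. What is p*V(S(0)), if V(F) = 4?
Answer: -360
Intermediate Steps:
S(Z) = 9 + 3*Z (S(Z) = 9 - (-4*Z + Z) = 9 - (-3)*Z = 9 + 3*Z)
p = -90 (p = 6*(-6 + 3*(-3)) = 6*(-6 - 9) = 6*(-15) = -90)
p*V(S(0)) = -90*4 = -360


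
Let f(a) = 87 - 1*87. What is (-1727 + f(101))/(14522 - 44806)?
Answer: 1727/30284 ≈ 0.057027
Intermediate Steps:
f(a) = 0 (f(a) = 87 - 87 = 0)
(-1727 + f(101))/(14522 - 44806) = (-1727 + 0)/(14522 - 44806) = -1727/(-30284) = -1727*(-1/30284) = 1727/30284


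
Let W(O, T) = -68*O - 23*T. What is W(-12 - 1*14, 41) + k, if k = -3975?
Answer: -3150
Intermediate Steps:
W(-12 - 1*14, 41) + k = (-68*(-12 - 1*14) - 23*41) - 3975 = (-68*(-12 - 14) - 943) - 3975 = (-68*(-26) - 943) - 3975 = (1768 - 943) - 3975 = 825 - 3975 = -3150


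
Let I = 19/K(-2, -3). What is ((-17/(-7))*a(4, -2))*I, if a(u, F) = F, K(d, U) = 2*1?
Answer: -323/7 ≈ -46.143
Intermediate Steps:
K(d, U) = 2
I = 19/2 ≈ 9.5000
((-17/(-7))*a(4, -2))*I = (-17/(-7)*(-2))*(19/2) = (-17*(-⅐)*(-2))*(19/2) = ((17/7)*(-2))*(19/2) = -34/7*19/2 = -323/7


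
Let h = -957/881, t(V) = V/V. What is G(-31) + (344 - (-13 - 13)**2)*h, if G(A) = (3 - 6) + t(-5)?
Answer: 315962/881 ≈ 358.64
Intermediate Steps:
t(V) = 1
G(A) = -2 (G(A) = (3 - 6) + 1 = -3 + 1 = -2)
h = -957/881 (h = -957*1/881 = -957/881 ≈ -1.0863)
G(-31) + (344 - (-13 - 13)**2)*h = -2 + (344 - (-13 - 13)**2)*(-957/881) = -2 + (344 - 1*(-26)**2)*(-957/881) = -2 + (344 - 1*676)*(-957/881) = -2 + (344 - 676)*(-957/881) = -2 - 332*(-957/881) = -2 + 317724/881 = 315962/881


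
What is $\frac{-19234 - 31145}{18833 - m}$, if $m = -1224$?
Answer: $- \frac{50379}{20057} \approx -2.5118$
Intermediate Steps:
$\frac{-19234 - 31145}{18833 - m} = \frac{-19234 - 31145}{18833 - -1224} = - \frac{50379}{18833 + 1224} = - \frac{50379}{20057}$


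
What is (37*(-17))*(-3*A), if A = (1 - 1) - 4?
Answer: -7548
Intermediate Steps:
A = -4 (A = 0 - 4 = -4)
(37*(-17))*(-3*A) = (37*(-17))*(-3*(-4)) = -629*12 = -7548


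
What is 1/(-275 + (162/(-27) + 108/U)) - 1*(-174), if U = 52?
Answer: 630911/3626 ≈ 174.00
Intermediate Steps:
1/(-275 + (162/(-27) + 108/U)) - 1*(-174) = 1/(-275 + (162/(-27) + 108/52)) - 1*(-174) = 1/(-275 + (162*(-1/27) + 108*(1/52))) + 174 = 1/(-275 + (-6 + 27/13)) + 174 = 1/(-275 - 51/13) + 174 = 1/(-3626/13) + 174 = -13/3626 + 174 = 630911/3626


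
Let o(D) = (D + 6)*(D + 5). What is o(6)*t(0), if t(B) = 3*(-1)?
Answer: -396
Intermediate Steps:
o(D) = (5 + D)*(6 + D) (o(D) = (6 + D)*(5 + D) = (5 + D)*(6 + D))
t(B) = -3
o(6)*t(0) = (30 + 6² + 11*6)*(-3) = (30 + 36 + 66)*(-3) = 132*(-3) = -396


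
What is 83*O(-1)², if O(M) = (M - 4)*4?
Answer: 33200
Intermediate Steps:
O(M) = -16 + 4*M (O(M) = (-4 + M)*4 = -16 + 4*M)
83*O(-1)² = 83*(-16 + 4*(-1))² = 83*(-16 - 4)² = 83*(-20)² = 83*400 = 33200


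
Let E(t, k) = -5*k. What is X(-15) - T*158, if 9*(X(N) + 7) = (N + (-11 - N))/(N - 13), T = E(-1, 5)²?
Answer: -24886753/252 ≈ -98757.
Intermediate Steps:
T = 625 (T = (-5*5)² = (-25)² = 625)
X(N) = -7 - 11/(9*(-13 + N)) (X(N) = -7 + ((N + (-11 - N))/(N - 13))/9 = -7 + (-11/(-13 + N))/9 = -7 - 11/(9*(-13 + N)))
X(-15) - T*158 = (808 - 63*(-15))/(9*(-13 - 15)) - 1*625*158 = (⅑)*(808 + 945)/(-28) - 625*158 = (⅑)*(-1/28)*1753 - 98750 = -1753/252 - 98750 = -24886753/252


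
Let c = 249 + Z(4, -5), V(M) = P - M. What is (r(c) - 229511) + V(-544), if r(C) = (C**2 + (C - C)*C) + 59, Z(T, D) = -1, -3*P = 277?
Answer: -502489/3 ≈ -1.6750e+5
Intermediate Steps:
P = -277/3 (P = -1/3*277 = -277/3 ≈ -92.333)
V(M) = -277/3 - M
c = 248 (c = 249 - 1 = 248)
r(C) = 59 + C**2 (r(C) = (C**2 + 0*C) + 59 = (C**2 + 0) + 59 = C**2 + 59 = 59 + C**2)
(r(c) - 229511) + V(-544) = ((59 + 248**2) - 229511) + (-277/3 - 1*(-544)) = ((59 + 61504) - 229511) + (-277/3 + 544) = (61563 - 229511) + 1355/3 = -167948 + 1355/3 = -502489/3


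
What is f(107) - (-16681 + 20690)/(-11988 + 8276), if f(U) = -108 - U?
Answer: -794071/3712 ≈ -213.92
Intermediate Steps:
f(107) - (-16681 + 20690)/(-11988 + 8276) = (-108 - 1*107) - (-16681 + 20690)/(-11988 + 8276) = (-108 - 107) - 4009/(-3712) = -215 - 4009*(-1)/3712 = -215 - 1*(-4009/3712) = -215 + 4009/3712 = -794071/3712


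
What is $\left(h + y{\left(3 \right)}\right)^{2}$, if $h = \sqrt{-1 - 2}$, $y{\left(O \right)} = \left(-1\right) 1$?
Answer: $\left(1 - i \sqrt{3}\right)^{2} \approx -2.0 - 3.4641 i$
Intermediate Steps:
$y{\left(O \right)} = -1$
$h = i \sqrt{3}$ ($h = \sqrt{-3} = i \sqrt{3} \approx 1.732 i$)
$\left(h + y{\left(3 \right)}\right)^{2} = \left(i \sqrt{3} - 1\right)^{2} = \left(-1 + i \sqrt{3}\right)^{2}$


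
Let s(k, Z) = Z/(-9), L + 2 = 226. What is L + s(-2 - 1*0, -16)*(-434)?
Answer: -4928/9 ≈ -547.56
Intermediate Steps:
L = 224 (L = -2 + 226 = 224)
s(k, Z) = -Z/9 (s(k, Z) = Z*(-⅑) = -Z/9)
L + s(-2 - 1*0, -16)*(-434) = 224 - ⅑*(-16)*(-434) = 224 + (16/9)*(-434) = 224 - 6944/9 = -4928/9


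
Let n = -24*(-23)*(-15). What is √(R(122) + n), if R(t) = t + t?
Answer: 14*I*√41 ≈ 89.644*I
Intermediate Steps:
n = -8280 (n = 552*(-15) = -8280)
R(t) = 2*t
√(R(122) + n) = √(2*122 - 8280) = √(244 - 8280) = √(-8036) = 14*I*√41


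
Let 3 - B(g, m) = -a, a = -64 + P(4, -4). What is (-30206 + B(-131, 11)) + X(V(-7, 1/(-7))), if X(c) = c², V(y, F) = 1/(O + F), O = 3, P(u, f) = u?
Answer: -12105151/400 ≈ -30263.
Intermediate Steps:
a = -60 (a = -64 + 4 = -60)
B(g, m) = -57 (B(g, m) = 3 - (-1)*(-60) = 3 - 1*60 = 3 - 60 = -57)
V(y, F) = 1/(3 + F)
(-30206 + B(-131, 11)) + X(V(-7, 1/(-7))) = (-30206 - 57) + (1/(3 + 1/(-7)))² = -30263 + (1/(3 - ⅐))² = -30263 + (1/(20/7))² = -30263 + (7/20)² = -30263 + 49/400 = -12105151/400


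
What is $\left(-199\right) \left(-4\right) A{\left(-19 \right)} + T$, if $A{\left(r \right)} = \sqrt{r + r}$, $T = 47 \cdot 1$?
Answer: $47 + 796 i \sqrt{38} \approx 47.0 + 4906.9 i$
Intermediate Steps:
$T = 47$
$A{\left(r \right)} = \sqrt{2} \sqrt{r}$ ($A{\left(r \right)} = \sqrt{2 r} = \sqrt{2} \sqrt{r}$)
$\left(-199\right) \left(-4\right) A{\left(-19 \right)} + T = \left(-199\right) \left(-4\right) \sqrt{2} \sqrt{-19} + 47 = 796 \sqrt{2} i \sqrt{19} + 47 = 796 i \sqrt{38} + 47 = 47 + 796 i \sqrt{38}$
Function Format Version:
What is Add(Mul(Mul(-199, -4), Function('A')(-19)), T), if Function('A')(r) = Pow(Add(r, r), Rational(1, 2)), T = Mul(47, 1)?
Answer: Add(47, Mul(796, I, Pow(38, Rational(1, 2)))) ≈ Add(47.000, Mul(4906.9, I))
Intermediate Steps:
T = 47
Function('A')(r) = Mul(Pow(2, Rational(1, 2)), Pow(r, Rational(1, 2))) (Function('A')(r) = Pow(Mul(2, r), Rational(1, 2)) = Mul(Pow(2, Rational(1, 2)), Pow(r, Rational(1, 2))))
Add(Mul(Mul(-199, -4), Function('A')(-19)), T) = Add(Mul(Mul(-199, -4), Mul(Pow(2, Rational(1, 2)), Pow(-19, Rational(1, 2)))), 47) = Add(Mul(796, Mul(Pow(2, Rational(1, 2)), Mul(I, Pow(19, Rational(1, 2))))), 47) = Add(Mul(796, Mul(I, Pow(38, Rational(1, 2)))), 47) = Add(Mul(796, I, Pow(38, Rational(1, 2))), 47) = Add(47, Mul(796, I, Pow(38, Rational(1, 2))))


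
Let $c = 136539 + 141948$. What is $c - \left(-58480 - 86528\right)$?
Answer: $423495$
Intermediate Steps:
$c = 278487$
$c - \left(-58480 - 86528\right) = 278487 - \left(-58480 - 86528\right) = 278487 - -145008 = 278487 + 145008 = 423495$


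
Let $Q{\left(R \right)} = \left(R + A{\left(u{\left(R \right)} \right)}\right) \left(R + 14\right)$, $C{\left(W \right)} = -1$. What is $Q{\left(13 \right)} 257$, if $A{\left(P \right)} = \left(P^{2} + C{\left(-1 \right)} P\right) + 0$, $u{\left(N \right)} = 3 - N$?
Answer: $853497$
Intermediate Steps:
$A{\left(P \right)} = P^{2} - P$ ($A{\left(P \right)} = \left(P^{2} - P\right) + 0 = P^{2} - P$)
$Q{\left(R \right)} = \left(14 + R\right) \left(R + \left(2 - R\right) \left(3 - R\right)\right)$ ($Q{\left(R \right)} = \left(R + \left(3 - R\right) \left(-1 - \left(-3 + R\right)\right)\right) \left(R + 14\right) = \left(R + \left(3 - R\right) \left(2 - R\right)\right) \left(14 + R\right) = \left(R + \left(2 - R\right) \left(3 - R\right)\right) \left(14 + R\right) = \left(14 + R\right) \left(R + \left(2 - R\right) \left(3 - R\right)\right)$)
$Q{\left(13 \right)} 257 = \left(84 + 13^{3} - 650 + 10 \cdot 13^{2}\right) 257 = \left(84 + 2197 - 650 + 10 \cdot 169\right) 257 = \left(84 + 2197 - 650 + 1690\right) 257 = 3321 \cdot 257 = 853497$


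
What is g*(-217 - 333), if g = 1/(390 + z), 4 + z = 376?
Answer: -275/381 ≈ -0.72178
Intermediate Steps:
z = 372 (z = -4 + 376 = 372)
g = 1/762 (g = 1/(390 + 372) = 1/762 ≈ 0.0013123)
g*(-217 - 333) = (-217 - 333)/762 = (1/762)*(-550) = -275/381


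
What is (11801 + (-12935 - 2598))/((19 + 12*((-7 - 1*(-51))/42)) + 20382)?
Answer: -26124/142895 ≈ -0.18282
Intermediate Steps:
(11801 + (-12935 - 2598))/((19 + 12*((-7 - 1*(-51))/42)) + 20382) = (11801 - 15533)/((19 + 12*((-7 + 51)*(1/42))) + 20382) = -3732/((19 + 12*(44*(1/42))) + 20382) = -3732/((19 + 12*(22/21)) + 20382) = -3732/((19 + 88/7) + 20382) = -3732/(221/7 + 20382) = -3732/142895/7 = -3732*7/142895 = -26124/142895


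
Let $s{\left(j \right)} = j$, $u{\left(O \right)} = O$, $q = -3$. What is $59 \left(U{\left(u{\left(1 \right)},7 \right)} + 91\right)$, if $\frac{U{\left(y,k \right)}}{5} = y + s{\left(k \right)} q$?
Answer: $-531$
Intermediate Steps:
$U{\left(y,k \right)} = - 15 k + 5 y$ ($U{\left(y,k \right)} = 5 \left(y + k \left(-3\right)\right) = 5 \left(y - 3 k\right) = - 15 k + 5 y$)
$59 \left(U{\left(u{\left(1 \right)},7 \right)} + 91\right) = 59 \left(\left(\left(-15\right) 7 + 5 \cdot 1\right) + 91\right) = 59 \left(\left(-105 + 5\right) + 91\right) = 59 \left(-100 + 91\right) = 59 \left(-9\right) = -531$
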